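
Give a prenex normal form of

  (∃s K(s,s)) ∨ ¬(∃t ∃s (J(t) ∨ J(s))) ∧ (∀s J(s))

Move each ¬ inward, flipping quantifiers it crosses:
  (∃s K(s,s)) ∨ (∀t ∀s (¬J(t) ∧ ¬J(s))) ∧ (∀s J(s))
Give each quantifier a distinct variable: s↦u1, s↦b.
  (∃s K(s,s)) ∨ (∀t ∀u1 (¬J(t) ∧ ¬J(u1))) ∧ (∀b J(b))
Pull the quantifiers to the front (each side's bound variable is not free in the other side):
  ∃s ∀t ∀u1 ∀b (K(s,s) ∨ ¬J(t) ∧ ¬J(u1) ∧ J(b))

∃s ∀t ∀u1 ∀b (K(s,s) ∨ ¬J(t) ∧ ¬J(u1) ∧ J(b))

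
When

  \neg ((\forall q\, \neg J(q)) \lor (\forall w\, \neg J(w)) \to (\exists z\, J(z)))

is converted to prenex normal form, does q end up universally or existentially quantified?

Eliminate → and ↔ using ¬ and ∨.
  \neg (\neg ((\forall q\, \neg J(q)) \lor (\forall w\, \neg J(w))) \lor (\exists z\, J(z)))
Push ¬ through the quantifiers and connectives to reach negation normal form:
  ((\forall q\, \neg J(q)) \lor (\forall w\, \neg J(w))) \land (\forall z\, \neg J(z))
All bound variables are already distinct, so no renaming is needed.
Pull the quantifiers to the front (each side's bound variable is not free in the other side):
  \forall q\, \forall w\, \forall z\, ((\neg J(q) \lor \neg J(w)) \land \neg J(z))
The quantifier \forall q sits under an even number of negations (counting the antecedent side of each →), so it remains universal.

universal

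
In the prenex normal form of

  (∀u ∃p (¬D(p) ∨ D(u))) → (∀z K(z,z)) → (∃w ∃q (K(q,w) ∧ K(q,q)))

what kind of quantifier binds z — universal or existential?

Rewrite implications/biconditionals: A → B as ¬A ∨ B.
  ¬(∀u ∃p (¬D(p) ∨ D(u))) ∨ ¬(∀z K(z,z)) ∨ (∃w ∃q (K(q,w) ∧ K(q,q)))
Drive negations inward (¬∀x A ≡ ∃x ¬A, ¬∃x A ≡ ∀x ¬A, De Morgan for ∧/∨):
  (∃u ∀p (D(p) ∧ ¬D(u))) ∨ (∃z ¬K(z,z)) ∨ (∃w ∃q (K(q,w) ∧ K(q,q)))
Finally move all quantifiers to the prefix:
  ∃u ∀p ∃z ∃w ∃q (D(p) ∧ ¬D(u) ∨ ¬K(z,z) ∨ K(q,w) ∧ K(q,q))
The quantifier ∀z sits under an odd number of negations (counting the antecedent side of each →), so it flips to ∃z.

existential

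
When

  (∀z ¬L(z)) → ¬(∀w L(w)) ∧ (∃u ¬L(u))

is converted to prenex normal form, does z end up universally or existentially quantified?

First replace A → B with ¬A ∨ B.
  ¬(∀z ¬L(z)) ∨ ¬(∀w L(w)) ∧ (∃u ¬L(u))
Move each ¬ inward, flipping quantifiers it crosses:
  (∃z L(z)) ∨ (∃w ¬L(w)) ∧ (∃u ¬L(u))
Pull the quantifiers to the front (each side's bound variable is not free in the other side):
  ∃z ∃w ∃u (L(z) ∨ ¬L(w) ∧ ¬L(u))
The quantifier ∀z sits under an odd number of negations (counting the antecedent side of each →), so it flips to ∃z.

existential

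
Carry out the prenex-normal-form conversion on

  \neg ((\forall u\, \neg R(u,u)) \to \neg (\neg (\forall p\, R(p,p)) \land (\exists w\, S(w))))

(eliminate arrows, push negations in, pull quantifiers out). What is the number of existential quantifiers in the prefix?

First replace A → B with ¬A ∨ B.
  \neg (\neg (\forall u\, \neg R(u,u)) \lor \neg (\neg (\forall p\, R(p,p)) \land (\exists w\, S(w))))
Move each ¬ inward, flipping quantifiers it crosses:
  (\forall u\, \neg R(u,u)) \land (\exists p\, \neg R(p,p)) \land (\exists w\, S(w))
All bound variables are already distinct, so no renaming is needed.
Extract every quantifier outward, since the variables are now distinct and don't occur free across branches:
  \forall u\, \exists p\, \exists w\, (\neg R(u,u) \land \neg R(p,p) \land S(w))
The prefix is \forall u \exists p \exists w: 1 universal, 2 existential.

2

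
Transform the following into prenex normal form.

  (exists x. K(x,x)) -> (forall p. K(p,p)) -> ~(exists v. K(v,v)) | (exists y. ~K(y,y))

forall x. exists p. forall v. exists y. (~K(x,x) | ~K(p,p) | ~K(v,v) | ~K(y,y))

Rewrite implications/biconditionals: A → B as ¬A ∨ B.
  ~(exists x. K(x,x)) | ~(forall p. K(p,p)) | ~(exists v. K(v,v)) | (exists y. ~K(y,y))
Push ¬ through the quantifiers and connectives to reach negation normal form:
  (forall x. ~K(x,x)) | (exists p. ~K(p,p)) | (forall v. ~K(v,v)) | (exists y. ~K(y,y))
All bound variables are already distinct, so no renaming is needed.
Finally move all quantifiers to the prefix:
  forall x. exists p. forall v. exists y. (~K(x,x) | ~K(p,p) | ~K(v,v) | ~K(y,y))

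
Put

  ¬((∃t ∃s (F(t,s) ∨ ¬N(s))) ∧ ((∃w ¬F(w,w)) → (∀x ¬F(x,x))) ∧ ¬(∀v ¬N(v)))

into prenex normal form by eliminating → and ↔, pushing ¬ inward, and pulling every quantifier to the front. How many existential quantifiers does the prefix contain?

Rewrite implications/biconditionals: A → B as ¬A ∨ B.
  ¬((∃t ∃s (F(t,s) ∨ ¬N(s))) ∧ (¬(∃w ¬F(w,w)) ∨ (∀x ¬F(x,x))) ∧ ¬(∀v ¬N(v)))
Drive negations inward (¬∀x A ≡ ∃x ¬A, ¬∃x A ≡ ∀x ¬A, De Morgan for ∧/∨):
  (∀t ∀s (¬F(t,s) ∧ N(s))) ∨ (∃w ¬F(w,w)) ∧ (∃x F(x,x)) ∨ (∀v ¬N(v))
All bound variables are already distinct, so no renaming is needed.
Extract every quantifier outward, since the variables are now distinct and don't occur free across branches:
  ∀t ∀s ∃w ∃x ∀v (¬F(t,s) ∧ N(s) ∨ ¬F(w,w) ∧ F(x,x) ∨ ¬N(v))
The prefix is ∀t ∀s ∃w ∃x ∀v: 3 universal, 2 existential.

2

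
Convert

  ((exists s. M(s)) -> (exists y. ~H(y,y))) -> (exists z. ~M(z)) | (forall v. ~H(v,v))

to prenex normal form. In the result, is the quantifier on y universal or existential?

First replace A → B with ¬A ∨ B.
  ~(~(exists s. M(s)) | (exists y. ~H(y,y))) | (exists z. ~M(z)) | (forall v. ~H(v,v))
Push ¬ through the quantifiers and connectives to reach negation normal form:
  (exists s. M(s)) & (forall y. H(y,y)) | (exists z. ~M(z)) | (forall v. ~H(v,v))
All bound variables are already distinct, so no renaming is needed.
Finally move all quantifiers to the prefix:
  exists s. forall y. exists z. forall v. (M(s) & H(y,y) | ~M(z) | ~H(v,v))
The quantifier exists y sits under an odd number of negations (counting the antecedent side of each →), so it flips to forall y.

universal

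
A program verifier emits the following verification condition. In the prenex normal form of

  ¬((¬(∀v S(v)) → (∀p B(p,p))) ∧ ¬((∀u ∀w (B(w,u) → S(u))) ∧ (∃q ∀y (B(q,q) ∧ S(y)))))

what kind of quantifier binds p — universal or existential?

Rewrite implications/biconditionals: A → B as ¬A ∨ B.
  ¬((¬¬(∀v S(v)) ∨ (∀p B(p,p))) ∧ ¬((∀u ∀w (¬B(w,u) ∨ S(u))) ∧ (∃q ∀y (B(q,q) ∧ S(y)))))
Drive negations inward (¬∀x A ≡ ∃x ¬A, ¬∃x A ≡ ∀x ¬A, De Morgan for ∧/∨):
  (∃v ¬S(v)) ∧ (∃p ¬B(p,p)) ∨ (∀u ∀w (¬B(w,u) ∨ S(u))) ∧ (∃q ∀y (B(q,q) ∧ S(y)))
All bound variables are already distinct, so no renaming is needed.
Finally move all quantifiers to the prefix:
  ∃v ∃p ∀u ∀w ∃q ∀y (¬S(v) ∧ ¬B(p,p) ∨ (¬B(w,u) ∨ S(u)) ∧ B(q,q) ∧ S(y))
The quantifier ∀p sits under an odd number of negations (counting the antecedent side of each →), so it flips to ∃p.

existential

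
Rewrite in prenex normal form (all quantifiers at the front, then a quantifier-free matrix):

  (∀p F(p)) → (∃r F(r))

Eliminate → and ↔ using ¬ and ∨.
  ¬(∀p F(p)) ∨ (∃r F(r))
Push ¬ through the quantifiers and connectives to reach negation normal form:
  (∃p ¬F(p)) ∨ (∃r F(r))
All bound variables are already distinct, so no renaming is needed.
Pull the quantifiers to the front (each side's bound variable is not free in the other side):
  ∃p ∃r (¬F(p) ∨ F(r))

∃p ∃r (¬F(p) ∨ F(r))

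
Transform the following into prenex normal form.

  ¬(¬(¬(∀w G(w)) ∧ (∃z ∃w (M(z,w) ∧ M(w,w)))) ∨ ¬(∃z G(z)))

∃w ∃z ∃c ∃y1 (¬G(w) ∧ M(z,c) ∧ M(c,c) ∧ G(y1))

Move each ¬ inward, flipping quantifiers it crosses:
  (∃w ¬G(w)) ∧ (∃z ∃w (M(z,w) ∧ M(w,w))) ∧ (∃z G(z))
Rename bound variables to avoid capture: w↦c, z↦y1.
  (∃w ¬G(w)) ∧ (∃z ∃c (M(z,c) ∧ M(c,c))) ∧ (∃y1 G(y1))
Extract every quantifier outward, since the variables are now distinct and don't occur free across branches:
  ∃w ∃z ∃c ∃y1 (¬G(w) ∧ M(z,c) ∧ M(c,c) ∧ G(y1))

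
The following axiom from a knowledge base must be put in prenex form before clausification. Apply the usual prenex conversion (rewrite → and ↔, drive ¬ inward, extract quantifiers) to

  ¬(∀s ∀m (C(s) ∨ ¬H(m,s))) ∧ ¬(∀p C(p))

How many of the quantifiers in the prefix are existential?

3

Move each ¬ inward, flipping quantifiers it crosses:
  (∃s ∃m (¬C(s) ∧ H(m,s))) ∧ (∃p ¬C(p))
Extract every quantifier outward, since the variables are now distinct and don't occur free across branches:
  ∃s ∃m ∃p (¬C(s) ∧ H(m,s) ∧ ¬C(p))
The prefix is ∃s ∃m ∃p: 0 universal, 3 existential.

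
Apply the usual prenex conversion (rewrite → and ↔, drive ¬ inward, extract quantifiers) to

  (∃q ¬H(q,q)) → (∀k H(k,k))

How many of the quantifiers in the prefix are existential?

First replace A → B with ¬A ∨ B.
  ¬(∃q ¬H(q,q)) ∨ (∀k H(k,k))
Push ¬ through the quantifiers and connectives to reach negation normal form:
  (∀q H(q,q)) ∨ (∀k H(k,k))
All bound variables are already distinct, so no renaming is needed.
Pull the quantifiers to the front (each side's bound variable is not free in the other side):
  ∀q ∀k (H(q,q) ∨ H(k,k))
The prefix is ∀q ∀k: 2 universal, 0 existential.

0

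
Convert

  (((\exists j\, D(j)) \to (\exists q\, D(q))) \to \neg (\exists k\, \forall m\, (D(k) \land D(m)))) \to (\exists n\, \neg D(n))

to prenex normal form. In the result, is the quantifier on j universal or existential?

universal

Eliminate → and ↔ using ¬ and ∨.
  \neg (\neg (\neg (\exists j\, D(j)) \lor (\exists q\, D(q))) \lor \neg (\exists k\, \forall m\, (D(k) \land D(m)))) \lor (\exists n\, \neg D(n))
Push ¬ through the quantifiers and connectives to reach negation normal form:
  ((\forall j\, \neg D(j)) \lor (\exists q\, D(q))) \land (\exists k\, \forall m\, (D(k) \land D(m))) \lor (\exists n\, \neg D(n))
All bound variables are already distinct, so no renaming is needed.
Extract every quantifier outward, since the variables are now distinct and don't occur free across branches:
  \forall j\, \exists q\, \exists k\, \forall m\, \exists n\, ((\neg D(j) \lor D(q)) \land D(k) \land D(m) \lor \neg D(n))
The quantifier \exists j sits under an odd number of negations (counting the antecedent side of each →), so it flips to \forall j.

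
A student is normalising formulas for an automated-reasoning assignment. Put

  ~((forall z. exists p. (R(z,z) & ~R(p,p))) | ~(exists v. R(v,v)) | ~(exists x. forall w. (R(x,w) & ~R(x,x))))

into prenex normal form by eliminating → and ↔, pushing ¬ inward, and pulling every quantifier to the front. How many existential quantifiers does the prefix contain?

Push ¬ through the quantifiers and connectives to reach negation normal form:
  (exists z. forall p. (~R(z,z) | R(p,p))) & (exists v. R(v,v)) & (exists x. forall w. (R(x,w) & ~R(x,x)))
Finally move all quantifiers to the prefix:
  exists z. forall p. exists v. exists x. forall w. ((~R(z,z) | R(p,p)) & R(v,v) & R(x,w) & ~R(x,x))
The prefix is exists z forall p exists v exists x forall w: 2 universal, 3 existential.

3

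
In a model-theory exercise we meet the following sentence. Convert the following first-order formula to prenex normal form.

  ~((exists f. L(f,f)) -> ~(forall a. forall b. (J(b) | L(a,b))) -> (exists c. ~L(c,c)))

Eliminate → and ↔ using ¬ and ∨.
  ~(~(exists f. L(f,f)) | ~~(forall a. forall b. (J(b) | L(a,b))) | (exists c. ~L(c,c)))
Move each ¬ inward, flipping quantifiers it crosses:
  (exists f. L(f,f)) & (exists a. exists b. (~J(b) & ~L(a,b))) & (forall c. L(c,c))
All bound variables are already distinct, so no renaming is needed.
Finally move all quantifiers to the prefix:
  exists f. exists a. exists b. forall c. (L(f,f) & ~J(b) & ~L(a,b) & L(c,c))

exists f. exists a. exists b. forall c. (L(f,f) & ~J(b) & ~L(a,b) & L(c,c))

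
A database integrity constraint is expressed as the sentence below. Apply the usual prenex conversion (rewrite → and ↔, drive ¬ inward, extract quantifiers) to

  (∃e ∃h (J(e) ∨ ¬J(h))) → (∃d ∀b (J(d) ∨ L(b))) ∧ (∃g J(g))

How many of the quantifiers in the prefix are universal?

Eliminate → and ↔ using ¬ and ∨.
  ¬(∃e ∃h (J(e) ∨ ¬J(h))) ∨ (∃d ∀b (J(d) ∨ L(b))) ∧ (∃g J(g))
Push ¬ through the quantifiers and connectives to reach negation normal form:
  (∀e ∀h (¬J(e) ∧ J(h))) ∨ (∃d ∀b (J(d) ∨ L(b))) ∧ (∃g J(g))
All bound variables are already distinct, so no renaming is needed.
Finally move all quantifiers to the prefix:
  ∀e ∀h ∃d ∀b ∃g (¬J(e) ∧ J(h) ∨ (J(d) ∨ L(b)) ∧ J(g))
The prefix is ∀e ∀h ∃d ∀b ∃g: 3 universal, 2 existential.

3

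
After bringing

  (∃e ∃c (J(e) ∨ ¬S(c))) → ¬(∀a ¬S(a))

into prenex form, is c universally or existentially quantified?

First replace A → B with ¬A ∨ B.
  ¬(∃e ∃c (J(e) ∨ ¬S(c))) ∨ ¬(∀a ¬S(a))
Push ¬ through the quantifiers and connectives to reach negation normal form:
  (∀e ∀c (¬J(e) ∧ S(c))) ∨ (∃a S(a))
Finally move all quantifiers to the prefix:
  ∀e ∀c ∃a (¬J(e) ∧ S(c) ∨ S(a))
The quantifier ∃c sits under an odd number of negations (counting the antecedent side of each →), so it flips to ∀c.

universal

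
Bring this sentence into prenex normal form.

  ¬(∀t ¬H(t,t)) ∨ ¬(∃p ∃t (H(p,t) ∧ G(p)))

Push ¬ through the quantifiers and connectives to reach negation normal form:
  (∃t H(t,t)) ∨ (∀p ∀t (¬H(p,t) ∨ ¬G(p)))
Rename bound variables to avoid capture: t↦v1.
  (∃t H(t,t)) ∨ (∀p ∀v1 (¬H(p,v1) ∨ ¬G(p)))
Pull the quantifiers to the front (each side's bound variable is not free in the other side):
  ∃t ∀p ∀v1 (H(t,t) ∨ ¬H(p,v1) ∨ ¬G(p))

∃t ∀p ∀v1 (H(t,t) ∨ ¬H(p,v1) ∨ ¬G(p))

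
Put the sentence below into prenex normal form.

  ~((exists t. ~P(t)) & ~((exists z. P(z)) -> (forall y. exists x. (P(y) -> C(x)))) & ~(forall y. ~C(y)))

Eliminate → and ↔ using ¬ and ∨.
  ~((exists t. ~P(t)) & ~(~(exists z. P(z)) | (forall y. exists x. (~P(y) | C(x)))) & ~(forall y. ~C(y)))
Drive negations inward (¬∀x A ≡ ∃x ¬A, ¬∃x A ≡ ∀x ¬A, De Morgan for ∧/∨):
  (forall t. P(t)) | (forall z. ~P(z)) | (forall y. exists x. (~P(y) | C(x))) | (forall y. ~C(y))
Standardize variables apart so no two quantifiers bind the same name: y↦u.
  (forall t. P(t)) | (forall z. ~P(z)) | (forall y. exists x. (~P(y) | C(x))) | (forall u. ~C(u))
Finally move all quantifiers to the prefix:
  forall t. forall z. forall y. exists x. forall u. (P(t) | ~P(z) | ~P(y) | C(x) | ~C(u))

forall t. forall z. forall y. exists x. forall u. (P(t) | ~P(z) | ~P(y) | C(x) | ~C(u))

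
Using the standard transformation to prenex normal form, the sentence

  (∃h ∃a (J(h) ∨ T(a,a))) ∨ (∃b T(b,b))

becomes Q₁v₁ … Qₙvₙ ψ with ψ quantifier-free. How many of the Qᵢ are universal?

Finally move all quantifiers to the prefix:
  ∃h ∃a ∃b (J(h) ∨ T(a,a) ∨ T(b,b))
The prefix is ∃h ∃a ∃b: 0 universal, 3 existential.

0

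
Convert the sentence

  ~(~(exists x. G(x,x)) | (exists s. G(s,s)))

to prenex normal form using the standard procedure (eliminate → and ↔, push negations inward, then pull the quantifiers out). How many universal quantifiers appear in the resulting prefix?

1

Drive negations inward (¬∀x A ≡ ∃x ¬A, ¬∃x A ≡ ∀x ¬A, De Morgan for ∧/∨):
  (exists x. G(x,x)) & (forall s. ~G(s,s))
All bound variables are already distinct, so no renaming is needed.
Pull the quantifiers to the front (each side's bound variable is not free in the other side):
  exists x. forall s. (G(x,x) & ~G(s,s))
The prefix is exists x forall s: 1 universal, 1 existential.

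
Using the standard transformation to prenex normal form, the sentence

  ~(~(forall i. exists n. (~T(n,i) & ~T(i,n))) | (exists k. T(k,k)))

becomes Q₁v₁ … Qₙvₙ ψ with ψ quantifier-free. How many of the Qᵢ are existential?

Drive negations inward (¬∀x A ≡ ∃x ¬A, ¬∃x A ≡ ∀x ¬A, De Morgan for ∧/∨):
  (forall i. exists n. (~T(n,i) & ~T(i,n))) & (forall k. ~T(k,k))
Finally move all quantifiers to the prefix:
  forall i. exists n. forall k. (~T(n,i) & ~T(i,n) & ~T(k,k))
The prefix is forall i exists n forall k: 2 universal, 1 existential.

1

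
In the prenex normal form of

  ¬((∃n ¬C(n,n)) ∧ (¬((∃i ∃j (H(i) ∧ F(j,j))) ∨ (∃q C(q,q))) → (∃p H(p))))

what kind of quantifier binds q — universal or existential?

universal

Eliminate → and ↔ using ¬ and ∨.
  ¬((∃n ¬C(n,n)) ∧ (¬¬((∃i ∃j (H(i) ∧ F(j,j))) ∨ (∃q C(q,q))) ∨ (∃p H(p))))
Drive negations inward (¬∀x A ≡ ∃x ¬A, ¬∃x A ≡ ∀x ¬A, De Morgan for ∧/∨):
  (∀n C(n,n)) ∨ (∀i ∀j (¬H(i) ∨ ¬F(j,j))) ∧ (∀q ¬C(q,q)) ∧ (∀p ¬H(p))
All bound variables are already distinct, so no renaming is needed.
Pull the quantifiers to the front (each side's bound variable is not free in the other side):
  ∀n ∀i ∀j ∀q ∀p (C(n,n) ∨ (¬H(i) ∨ ¬F(j,j)) ∧ ¬C(q,q) ∧ ¬H(p))
The quantifier ∃q sits under an odd number of negations (counting the antecedent side of each →), so it flips to ∀q.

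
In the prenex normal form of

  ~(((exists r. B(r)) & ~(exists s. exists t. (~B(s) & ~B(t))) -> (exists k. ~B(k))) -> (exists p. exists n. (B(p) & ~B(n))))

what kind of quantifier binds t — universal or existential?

existential

First replace A → B with ¬A ∨ B.
  ~(~(~((exists r. B(r)) & ~(exists s. exists t. (~B(s) & ~B(t)))) | (exists k. ~B(k))) | (exists p. exists n. (B(p) & ~B(n))))
Drive negations inward (¬∀x A ≡ ∃x ¬A, ¬∃x A ≡ ∀x ¬A, De Morgan for ∧/∨):
  ((forall r. ~B(r)) | (exists s. exists t. (~B(s) & ~B(t))) | (exists k. ~B(k))) & (forall p. forall n. (~B(p) | B(n)))
All bound variables are already distinct, so no renaming is needed.
Finally move all quantifiers to the prefix:
  forall r. exists s. exists t. exists k. forall p. forall n. ((~B(r) | ~B(s) & ~B(t) | ~B(k)) & (~B(p) | B(n)))
The quantifier exists t sits under an even number of negations (counting the antecedent side of each →), so it remains existential.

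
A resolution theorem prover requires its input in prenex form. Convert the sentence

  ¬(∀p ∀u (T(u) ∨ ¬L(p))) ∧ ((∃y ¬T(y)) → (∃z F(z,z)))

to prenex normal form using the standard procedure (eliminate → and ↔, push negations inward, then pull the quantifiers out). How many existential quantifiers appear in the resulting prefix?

First replace A → B with ¬A ∨ B.
  ¬(∀p ∀u (T(u) ∨ ¬L(p))) ∧ (¬(∃y ¬T(y)) ∨ (∃z F(z,z)))
Push ¬ through the quantifiers and connectives to reach negation normal form:
  (∃p ∃u (¬T(u) ∧ L(p))) ∧ ((∀y T(y)) ∨ (∃z F(z,z)))
All bound variables are already distinct, so no renaming is needed.
Pull the quantifiers to the front (each side's bound variable is not free in the other side):
  ∃p ∃u ∀y ∃z (¬T(u) ∧ L(p) ∧ (T(y) ∨ F(z,z)))
The prefix is ∃p ∃u ∀y ∃z: 1 universal, 3 existential.

3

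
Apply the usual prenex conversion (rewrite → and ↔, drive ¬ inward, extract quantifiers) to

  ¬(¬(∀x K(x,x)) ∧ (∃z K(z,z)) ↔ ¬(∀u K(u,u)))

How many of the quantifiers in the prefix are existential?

Eliminate → and ↔ using ¬ and ∨; A ↔ B as (¬A ∨ B) ∧ (¬B ∨ A).
  ¬((¬(¬(∀x K(x,x)) ∧ (∃z K(z,z))) ∨ ¬(∀u K(u,u))) ∧ (¬¬(∀u K(u,u)) ∨ ¬(∀x K(x,x)) ∧ (∃z K(z,z))))
Move each ¬ inward, flipping quantifiers it crosses:
  (∃x ¬K(x,x)) ∧ (∃z K(z,z)) ∧ (∀u K(u,u)) ∨ (∃u ¬K(u,u)) ∧ ((∀x K(x,x)) ∨ (∀z ¬K(z,z)))
Standardize variables apart so no two quantifiers bind the same name: u↦q, x↦z1, z↦x1.
  (∃x ¬K(x,x)) ∧ (∃z K(z,z)) ∧ (∀u K(u,u)) ∨ (∃q ¬K(q,q)) ∧ ((∀z1 K(z1,z1)) ∨ (∀x1 ¬K(x1,x1)))
Pull the quantifiers to the front (each side's bound variable is not free in the other side):
  ∃x ∃z ∀u ∃q ∀z1 ∀x1 (¬K(x,x) ∧ K(z,z) ∧ K(u,u) ∨ ¬K(q,q) ∧ (K(z1,z1) ∨ ¬K(x1,x1)))
The prefix is ∃x ∃z ∀u ∃q ∀z1 ∀x1: 3 universal, 3 existential.

3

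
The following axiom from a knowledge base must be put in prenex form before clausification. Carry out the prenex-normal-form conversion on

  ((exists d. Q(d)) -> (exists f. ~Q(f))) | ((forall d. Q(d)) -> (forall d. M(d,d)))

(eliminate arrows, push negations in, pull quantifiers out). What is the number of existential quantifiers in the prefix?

2

Rewrite implications/biconditionals: A → B as ¬A ∨ B.
  ~(exists d. Q(d)) | (exists f. ~Q(f)) | ~(forall d. Q(d)) | (forall d. M(d,d))
Push ¬ through the quantifiers and connectives to reach negation normal form:
  (forall d. ~Q(d)) | (exists f. ~Q(f)) | (exists d. ~Q(d)) | (forall d. M(d,d))
Standardize variables apart so no two quantifiers bind the same name: d↦a, d↦q.
  (forall d. ~Q(d)) | (exists f. ~Q(f)) | (exists a. ~Q(a)) | (forall q. M(q,q))
Pull the quantifiers to the front (each side's bound variable is not free in the other side):
  forall d. exists f. exists a. forall q. (~Q(d) | ~Q(f) | ~Q(a) | M(q,q))
The prefix is forall d exists f exists a forall q: 2 universal, 2 existential.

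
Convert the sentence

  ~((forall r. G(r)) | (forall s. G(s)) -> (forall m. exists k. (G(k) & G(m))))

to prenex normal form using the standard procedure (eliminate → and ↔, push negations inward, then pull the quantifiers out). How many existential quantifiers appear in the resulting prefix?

Eliminate → and ↔ using ¬ and ∨.
  ~(~((forall r. G(r)) | (forall s. G(s))) | (forall m. exists k. (G(k) & G(m))))
Drive negations inward (¬∀x A ≡ ∃x ¬A, ¬∃x A ≡ ∀x ¬A, De Morgan for ∧/∨):
  ((forall r. G(r)) | (forall s. G(s))) & (exists m. forall k. (~G(k) | ~G(m)))
All bound variables are already distinct, so no renaming is needed.
Finally move all quantifiers to the prefix:
  forall r. forall s. exists m. forall k. ((G(r) | G(s)) & (~G(k) | ~G(m)))
The prefix is forall r forall s exists m forall k: 3 universal, 1 existential.

1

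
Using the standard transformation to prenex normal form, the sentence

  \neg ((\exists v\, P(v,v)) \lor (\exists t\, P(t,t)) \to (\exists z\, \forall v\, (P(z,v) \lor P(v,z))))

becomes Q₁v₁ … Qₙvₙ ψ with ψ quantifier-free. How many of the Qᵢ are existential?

3

Eliminate → and ↔ using ¬ and ∨.
  \neg (\neg ((\exists v\, P(v,v)) \lor (\exists t\, P(t,t))) \lor (\exists z\, \forall v\, (P(z,v) \lor P(v,z))))
Move each ¬ inward, flipping quantifiers it crosses:
  ((\exists v\, P(v,v)) \lor (\exists t\, P(t,t))) \land (\forall z\, \exists v\, (\neg P(z,v) \land \neg P(v,z)))
Give each quantifier a distinct variable: v↦v1.
  ((\exists v\, P(v,v)) \lor (\exists t\, P(t,t))) \land (\forall z\, \exists v1\, (\neg P(z,v1) \land \neg P(v1,z)))
Extract every quantifier outward, since the variables are now distinct and don't occur free across branches:
  \exists v\, \exists t\, \forall z\, \exists v1\, ((P(v,v) \lor P(t,t)) \land \neg P(z,v1) \land \neg P(v1,z))
The prefix is \exists v \exists t \forall z \exists v1: 1 universal, 3 existential.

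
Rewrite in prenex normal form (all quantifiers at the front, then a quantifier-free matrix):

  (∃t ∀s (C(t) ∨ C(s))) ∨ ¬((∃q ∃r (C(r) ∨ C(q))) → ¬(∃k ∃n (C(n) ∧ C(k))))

∃t ∀s ∃q ∃r ∃k ∃n (C(t) ∨ C(s) ∨ (C(r) ∨ C(q)) ∧ C(n) ∧ C(k))

First replace A → B with ¬A ∨ B.
  (∃t ∀s (C(t) ∨ C(s))) ∨ ¬(¬(∃q ∃r (C(r) ∨ C(q))) ∨ ¬(∃k ∃n (C(n) ∧ C(k))))
Push ¬ through the quantifiers and connectives to reach negation normal form:
  (∃t ∀s (C(t) ∨ C(s))) ∨ (∃q ∃r (C(r) ∨ C(q))) ∧ (∃k ∃n (C(n) ∧ C(k)))
All bound variables are already distinct, so no renaming is needed.
Finally move all quantifiers to the prefix:
  ∃t ∀s ∃q ∃r ∃k ∃n (C(t) ∨ C(s) ∨ (C(r) ∨ C(q)) ∧ C(n) ∧ C(k))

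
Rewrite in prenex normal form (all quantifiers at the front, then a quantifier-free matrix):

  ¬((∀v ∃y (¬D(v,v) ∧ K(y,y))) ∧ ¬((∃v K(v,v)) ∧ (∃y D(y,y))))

Move each ¬ inward, flipping quantifiers it crosses:
  (∃v ∀y (D(v,v) ∨ ¬K(y,y))) ∨ (∃v K(v,v)) ∧ (∃y D(y,y))
Rename bound variables to avoid capture: v↦a, y↦s.
  (∃v ∀y (D(v,v) ∨ ¬K(y,y))) ∨ (∃a K(a,a)) ∧ (∃s D(s,s))
Pull the quantifiers to the front (each side's bound variable is not free in the other side):
  ∃v ∀y ∃a ∃s (D(v,v) ∨ ¬K(y,y) ∨ K(a,a) ∧ D(s,s))

∃v ∀y ∃a ∃s (D(v,v) ∨ ¬K(y,y) ∨ K(a,a) ∧ D(s,s))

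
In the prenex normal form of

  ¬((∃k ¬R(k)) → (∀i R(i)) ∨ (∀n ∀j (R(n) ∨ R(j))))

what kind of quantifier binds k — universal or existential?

Eliminate → and ↔ using ¬ and ∨.
  ¬(¬(∃k ¬R(k)) ∨ (∀i R(i)) ∨ (∀n ∀j (R(n) ∨ R(j))))
Move each ¬ inward, flipping quantifiers it crosses:
  (∃k ¬R(k)) ∧ (∃i ¬R(i)) ∧ (∃n ∃j (¬R(n) ∧ ¬R(j)))
All bound variables are already distinct, so no renaming is needed.
Extract every quantifier outward, since the variables are now distinct and don't occur free across branches:
  ∃k ∃i ∃n ∃j (¬R(k) ∧ ¬R(i) ∧ ¬R(n) ∧ ¬R(j))
The quantifier ∃k sits under an even number of negations (counting the antecedent side of each →), so it remains existential.

existential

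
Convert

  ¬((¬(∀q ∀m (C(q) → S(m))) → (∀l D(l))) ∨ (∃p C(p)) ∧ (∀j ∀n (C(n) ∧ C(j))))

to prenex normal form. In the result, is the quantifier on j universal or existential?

First replace A → B with ¬A ∨ B.
  ¬(¬¬(∀q ∀m (¬C(q) ∨ S(m))) ∨ (∀l D(l)) ∨ (∃p C(p)) ∧ (∀j ∀n (C(n) ∧ C(j))))
Move each ¬ inward, flipping quantifiers it crosses:
  (∃q ∃m (C(q) ∧ ¬S(m))) ∧ (∃l ¬D(l)) ∧ ((∀p ¬C(p)) ∨ (∃j ∃n (¬C(n) ∨ ¬C(j))))
All bound variables are already distinct, so no renaming is needed.
Extract every quantifier outward, since the variables are now distinct and don't occur free across branches:
  ∃q ∃m ∃l ∀p ∃j ∃n (C(q) ∧ ¬S(m) ∧ ¬D(l) ∧ (¬C(p) ∨ ¬C(n) ∨ ¬C(j)))
The quantifier ∀j sits under an odd number of negations (counting the antecedent side of each →), so it flips to ∃j.

existential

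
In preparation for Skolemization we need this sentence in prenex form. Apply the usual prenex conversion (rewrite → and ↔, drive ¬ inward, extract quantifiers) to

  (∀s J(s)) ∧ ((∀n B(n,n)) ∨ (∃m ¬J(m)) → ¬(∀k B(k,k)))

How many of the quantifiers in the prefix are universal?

2

Rewrite implications/biconditionals: A → B as ¬A ∨ B.
  (∀s J(s)) ∧ (¬((∀n B(n,n)) ∨ (∃m ¬J(m))) ∨ ¬(∀k B(k,k)))
Drive negations inward (¬∀x A ≡ ∃x ¬A, ¬∃x A ≡ ∀x ¬A, De Morgan for ∧/∨):
  (∀s J(s)) ∧ ((∃n ¬B(n,n)) ∧ (∀m J(m)) ∨ (∃k ¬B(k,k)))
All bound variables are already distinct, so no renaming is needed.
Finally move all quantifiers to the prefix:
  ∀s ∃n ∀m ∃k (J(s) ∧ (¬B(n,n) ∧ J(m) ∨ ¬B(k,k)))
The prefix is ∀s ∃n ∀m ∃k: 2 universal, 2 existential.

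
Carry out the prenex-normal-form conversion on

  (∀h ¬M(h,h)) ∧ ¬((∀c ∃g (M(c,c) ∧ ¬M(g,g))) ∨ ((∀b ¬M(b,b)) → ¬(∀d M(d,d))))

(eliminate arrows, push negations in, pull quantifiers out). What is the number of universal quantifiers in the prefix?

4

Eliminate → and ↔ using ¬ and ∨.
  (∀h ¬M(h,h)) ∧ ¬((∀c ∃g (M(c,c) ∧ ¬M(g,g))) ∨ ¬(∀b ¬M(b,b)) ∨ ¬(∀d M(d,d)))
Drive negations inward (¬∀x A ≡ ∃x ¬A, ¬∃x A ≡ ∀x ¬A, De Morgan for ∧/∨):
  (∀h ¬M(h,h)) ∧ (∃c ∀g (¬M(c,c) ∨ M(g,g))) ∧ (∀b ¬M(b,b)) ∧ (∀d M(d,d))
All bound variables are already distinct, so no renaming is needed.
Finally move all quantifiers to the prefix:
  ∀h ∃c ∀g ∀b ∀d (¬M(h,h) ∧ (¬M(c,c) ∨ M(g,g)) ∧ ¬M(b,b) ∧ M(d,d))
The prefix is ∀h ∃c ∀g ∀b ∀d: 4 universal, 1 existential.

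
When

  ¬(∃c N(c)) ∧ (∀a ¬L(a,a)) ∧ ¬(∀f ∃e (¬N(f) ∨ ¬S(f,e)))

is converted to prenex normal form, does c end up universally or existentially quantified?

universal

Push ¬ through the quantifiers and connectives to reach negation normal form:
  (∀c ¬N(c)) ∧ (∀a ¬L(a,a)) ∧ (∃f ∀e (N(f) ∧ S(f,e)))
All bound variables are already distinct, so no renaming is needed.
Finally move all quantifiers to the prefix:
  ∀c ∀a ∃f ∀e (¬N(c) ∧ ¬L(a,a) ∧ N(f) ∧ S(f,e))
The quantifier ∃c sits under an odd number of negations, so it flips to ∀c.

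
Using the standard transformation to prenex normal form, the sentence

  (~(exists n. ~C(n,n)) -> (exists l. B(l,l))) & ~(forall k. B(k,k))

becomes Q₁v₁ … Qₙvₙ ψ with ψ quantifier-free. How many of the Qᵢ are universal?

First replace A → B with ¬A ∨ B.
  (~~(exists n. ~C(n,n)) | (exists l. B(l,l))) & ~(forall k. B(k,k))
Push ¬ through the quantifiers and connectives to reach negation normal form:
  ((exists n. ~C(n,n)) | (exists l. B(l,l))) & (exists k. ~B(k,k))
All bound variables are already distinct, so no renaming is needed.
Pull the quantifiers to the front (each side's bound variable is not free in the other side):
  exists n. exists l. exists k. ((~C(n,n) | B(l,l)) & ~B(k,k))
The prefix is exists n exists l exists k: 0 universal, 3 existential.

0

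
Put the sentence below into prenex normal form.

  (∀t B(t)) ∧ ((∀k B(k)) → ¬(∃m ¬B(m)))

∀t ∃k ∀m (B(t) ∧ (¬B(k) ∨ B(m)))

Eliminate → and ↔ using ¬ and ∨.
  (∀t B(t)) ∧ (¬(∀k B(k)) ∨ ¬(∃m ¬B(m)))
Move each ¬ inward, flipping quantifiers it crosses:
  (∀t B(t)) ∧ ((∃k ¬B(k)) ∨ (∀m B(m)))
All bound variables are already distinct, so no renaming is needed.
Extract every quantifier outward, since the variables are now distinct and don't occur free across branches:
  ∀t ∃k ∀m (B(t) ∧ (¬B(k) ∨ B(m)))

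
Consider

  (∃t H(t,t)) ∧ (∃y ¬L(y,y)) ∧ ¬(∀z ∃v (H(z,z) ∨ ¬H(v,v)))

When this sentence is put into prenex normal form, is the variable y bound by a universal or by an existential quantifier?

existential

Push ¬ through the quantifiers and connectives to reach negation normal form:
  (∃t H(t,t)) ∧ (∃y ¬L(y,y)) ∧ (∃z ∀v (¬H(z,z) ∧ H(v,v)))
Finally move all quantifiers to the prefix:
  ∃t ∃y ∃z ∀v (H(t,t) ∧ ¬L(y,y) ∧ ¬H(z,z) ∧ H(v,v))
The quantifier ∃y sits under an even number of negations, so it remains existential.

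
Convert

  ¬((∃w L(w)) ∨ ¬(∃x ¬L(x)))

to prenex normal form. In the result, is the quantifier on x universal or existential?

existential

Drive negations inward (¬∀x A ≡ ∃x ¬A, ¬∃x A ≡ ∀x ¬A, De Morgan for ∧/∨):
  (∀w ¬L(w)) ∧ (∃x ¬L(x))
All bound variables are already distinct, so no renaming is needed.
Pull the quantifiers to the front (each side's bound variable is not free in the other side):
  ∀w ∃x (¬L(w) ∧ ¬L(x))
The quantifier ∃x sits under an even number of negations, so it remains existential.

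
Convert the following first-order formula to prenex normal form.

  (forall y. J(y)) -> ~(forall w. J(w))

exists y. exists w. (~J(y) | ~J(w))

Eliminate → and ↔ using ¬ and ∨.
  ~(forall y. J(y)) | ~(forall w. J(w))
Push ¬ through the quantifiers and connectives to reach negation normal form:
  (exists y. ~J(y)) | (exists w. ~J(w))
All bound variables are already distinct, so no renaming is needed.
Pull the quantifiers to the front (each side's bound variable is not free in the other side):
  exists y. exists w. (~J(y) | ~J(w))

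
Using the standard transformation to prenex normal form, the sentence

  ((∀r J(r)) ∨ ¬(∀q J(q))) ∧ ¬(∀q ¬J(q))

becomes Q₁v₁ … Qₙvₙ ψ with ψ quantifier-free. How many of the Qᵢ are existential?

2

Drive negations inward (¬∀x A ≡ ∃x ¬A, ¬∃x A ≡ ∀x ¬A, De Morgan for ∧/∨):
  ((∀r J(r)) ∨ (∃q ¬J(q))) ∧ (∃q J(q))
Give each quantifier a distinct variable: q↦y1.
  ((∀r J(r)) ∨ (∃q ¬J(q))) ∧ (∃y1 J(y1))
Finally move all quantifiers to the prefix:
  ∀r ∃q ∃y1 ((J(r) ∨ ¬J(q)) ∧ J(y1))
The prefix is ∀r ∃q ∃y1: 1 universal, 2 existential.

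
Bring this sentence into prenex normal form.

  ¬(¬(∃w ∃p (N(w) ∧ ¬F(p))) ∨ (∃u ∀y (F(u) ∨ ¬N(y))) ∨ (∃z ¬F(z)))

Push ¬ through the quantifiers and connectives to reach negation normal form:
  (∃w ∃p (N(w) ∧ ¬F(p))) ∧ (∀u ∃y (¬F(u) ∧ N(y))) ∧ (∀z F(z))
All bound variables are already distinct, so no renaming is needed.
Extract every quantifier outward, since the variables are now distinct and don't occur free across branches:
  ∃w ∃p ∀u ∃y ∀z (N(w) ∧ ¬F(p) ∧ ¬F(u) ∧ N(y) ∧ F(z))

∃w ∃p ∀u ∃y ∀z (N(w) ∧ ¬F(p) ∧ ¬F(u) ∧ N(y) ∧ F(z))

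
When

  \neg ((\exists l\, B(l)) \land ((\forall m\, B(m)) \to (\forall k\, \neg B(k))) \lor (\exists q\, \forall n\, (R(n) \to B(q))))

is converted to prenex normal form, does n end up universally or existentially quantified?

First replace A → B with ¬A ∨ B.
  \neg ((\exists l\, B(l)) \land (\neg (\forall m\, B(m)) \lor (\forall k\, \neg B(k))) \lor (\exists q\, \forall n\, (\neg R(n) \lor B(q))))
Push ¬ through the quantifiers and connectives to reach negation normal form:
  ((\forall l\, \neg B(l)) \lor (\forall m\, B(m)) \land (\exists k\, B(k))) \land (\forall q\, \exists n\, (R(n) \land \neg B(q)))
Finally move all quantifiers to the prefix:
  \forall l\, \forall m\, \exists k\, \forall q\, \exists n\, ((\neg B(l) \lor B(m) \land B(k)) \land R(n) \land \neg B(q))
The quantifier \forall n sits under an odd number of negations (counting the antecedent side of each →), so it flips to \exists n.

existential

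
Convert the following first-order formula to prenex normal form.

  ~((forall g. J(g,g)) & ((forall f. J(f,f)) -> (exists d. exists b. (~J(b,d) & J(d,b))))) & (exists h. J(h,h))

Rewrite implications/biconditionals: A → B as ¬A ∨ B.
  ~((forall g. J(g,g)) & (~(forall f. J(f,f)) | (exists d. exists b. (~J(b,d) & J(d,b))))) & (exists h. J(h,h))
Move each ¬ inward, flipping quantifiers it crosses:
  ((exists g. ~J(g,g)) | (forall f. J(f,f)) & (forall d. forall b. (J(b,d) | ~J(d,b)))) & (exists h. J(h,h))
All bound variables are already distinct, so no renaming is needed.
Extract every quantifier outward, since the variables are now distinct and don't occur free across branches:
  exists g. forall f. forall d. forall b. exists h. ((~J(g,g) | J(f,f) & (J(b,d) | ~J(d,b))) & J(h,h))

exists g. forall f. forall d. forall b. exists h. ((~J(g,g) | J(f,f) & (J(b,d) | ~J(d,b))) & J(h,h))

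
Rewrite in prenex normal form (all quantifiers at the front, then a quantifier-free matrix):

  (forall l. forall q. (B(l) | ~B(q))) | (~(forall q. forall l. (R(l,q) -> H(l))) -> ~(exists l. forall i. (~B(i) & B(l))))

First replace A → B with ¬A ∨ B.
  (forall l. forall q. (B(l) | ~B(q))) | ~~(forall q. forall l. (~R(l,q) | H(l))) | ~(exists l. forall i. (~B(i) & B(l)))
Move each ¬ inward, flipping quantifiers it crosses:
  (forall l. forall q. (B(l) | ~B(q))) | (forall q. forall l. (~R(l,q) | H(l))) | (forall l. exists i. (B(i) | ~B(l)))
Standardize variables apart so no two quantifiers bind the same name: q↦x, l↦z, l↦z1.
  (forall l. forall q. (B(l) | ~B(q))) | (forall x. forall z. (~R(z,x) | H(z))) | (forall z1. exists i. (B(i) | ~B(z1)))
Pull the quantifiers to the front (each side's bound variable is not free in the other side):
  forall l. forall q. forall x. forall z. forall z1. exists i. (B(l) | ~B(q) | ~R(z,x) | H(z) | B(i) | ~B(z1))

forall l. forall q. forall x. forall z. forall z1. exists i. (B(l) | ~B(q) | ~R(z,x) | H(z) | B(i) | ~B(z1))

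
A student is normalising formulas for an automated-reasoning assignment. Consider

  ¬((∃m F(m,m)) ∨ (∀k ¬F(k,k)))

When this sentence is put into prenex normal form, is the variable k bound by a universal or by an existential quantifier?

Move each ¬ inward, flipping quantifiers it crosses:
  (∀m ¬F(m,m)) ∧ (∃k F(k,k))
Extract every quantifier outward, since the variables are now distinct and don't occur free across branches:
  ∀m ∃k (¬F(m,m) ∧ F(k,k))
The quantifier ∀k sits under an odd number of negations, so it flips to ∃k.

existential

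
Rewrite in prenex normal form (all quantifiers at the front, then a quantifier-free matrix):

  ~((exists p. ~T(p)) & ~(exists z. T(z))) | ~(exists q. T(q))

forall p. exists z. forall q. (T(p) | T(z) | ~T(q))

Drive negations inward (¬∀x A ≡ ∃x ¬A, ¬∃x A ≡ ∀x ¬A, De Morgan for ∧/∨):
  (forall p. T(p)) | (exists z. T(z)) | (forall q. ~T(q))
All bound variables are already distinct, so no renaming is needed.
Finally move all quantifiers to the prefix:
  forall p. exists z. forall q. (T(p) | T(z) | ~T(q))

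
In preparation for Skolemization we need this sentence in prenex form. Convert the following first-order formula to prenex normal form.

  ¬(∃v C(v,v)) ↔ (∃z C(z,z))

Rewrite implications/biconditionals: A → B as ¬A ∨ B; A ↔ B as (¬A ∨ B) ∧ (¬B ∨ A).
  (¬¬(∃v C(v,v)) ∨ (∃z C(z,z))) ∧ (¬(∃z C(z,z)) ∨ ¬(∃v C(v,v)))
Drive negations inward (¬∀x A ≡ ∃x ¬A, ¬∃x A ≡ ∀x ¬A, De Morgan for ∧/∨):
  ((∃v C(v,v)) ∨ (∃z C(z,z))) ∧ ((∀z ¬C(z,z)) ∨ (∀v ¬C(v,v)))
Rename bound variables to avoid capture: z↦w1, v↦c.
  ((∃v C(v,v)) ∨ (∃z C(z,z))) ∧ ((∀w1 ¬C(w1,w1)) ∨ (∀c ¬C(c,c)))
Extract every quantifier outward, since the variables are now distinct and don't occur free across branches:
  ∃v ∃z ∀w1 ∀c ((C(v,v) ∨ C(z,z)) ∧ (¬C(w1,w1) ∨ ¬C(c,c)))

∃v ∃z ∀w1 ∀c ((C(v,v) ∨ C(z,z)) ∧ (¬C(w1,w1) ∨ ¬C(c,c)))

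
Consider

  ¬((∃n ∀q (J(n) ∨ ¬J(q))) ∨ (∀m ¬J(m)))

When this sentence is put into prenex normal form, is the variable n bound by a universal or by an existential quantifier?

Push ¬ through the quantifiers and connectives to reach negation normal form:
  (∀n ∃q (¬J(n) ∧ J(q))) ∧ (∃m J(m))
Pull the quantifiers to the front (each side's bound variable is not free in the other side):
  ∀n ∃q ∃m (¬J(n) ∧ J(q) ∧ J(m))
The quantifier ∃n sits under an odd number of negations, so it flips to ∀n.

universal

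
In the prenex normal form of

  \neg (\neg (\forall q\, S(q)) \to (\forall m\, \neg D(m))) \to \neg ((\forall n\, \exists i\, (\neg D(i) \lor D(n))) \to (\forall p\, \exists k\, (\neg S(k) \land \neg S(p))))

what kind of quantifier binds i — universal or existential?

Eliminate → and ↔ using ¬ and ∨.
  \neg \neg (\neg \neg (\forall q\, S(q)) \lor (\forall m\, \neg D(m))) \lor \neg (\neg (\forall n\, \exists i\, (\neg D(i) \lor D(n))) \lor (\forall p\, \exists k\, (\neg S(k) \land \neg S(p))))
Move each ¬ inward, flipping quantifiers it crosses:
  (\forall q\, S(q)) \lor (\forall m\, \neg D(m)) \lor (\forall n\, \exists i\, (\neg D(i) \lor D(n))) \land (\exists p\, \forall k\, (S(k) \lor S(p)))
All bound variables are already distinct, so no renaming is needed.
Finally move all quantifiers to the prefix:
  \forall q\, \forall m\, \forall n\, \exists i\, \exists p\, \forall k\, (S(q) \lor \neg D(m) \lor (\neg D(i) \lor D(n)) \land (S(k) \lor S(p)))
The quantifier \exists i sits under an even number of negations (counting the antecedent side of each →), so it remains existential.

existential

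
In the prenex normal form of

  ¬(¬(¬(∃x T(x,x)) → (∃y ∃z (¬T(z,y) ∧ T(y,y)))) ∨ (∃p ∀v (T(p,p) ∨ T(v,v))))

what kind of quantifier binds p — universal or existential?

First replace A → B with ¬A ∨ B.
  ¬(¬(¬¬(∃x T(x,x)) ∨ (∃y ∃z (¬T(z,y) ∧ T(y,y)))) ∨ (∃p ∀v (T(p,p) ∨ T(v,v))))
Push ¬ through the quantifiers and connectives to reach negation normal form:
  ((∃x T(x,x)) ∨ (∃y ∃z (¬T(z,y) ∧ T(y,y)))) ∧ (∀p ∃v (¬T(p,p) ∧ ¬T(v,v)))
All bound variables are already distinct, so no renaming is needed.
Extract every quantifier outward, since the variables are now distinct and don't occur free across branches:
  ∃x ∃y ∃z ∀p ∃v ((T(x,x) ∨ ¬T(z,y) ∧ T(y,y)) ∧ ¬T(p,p) ∧ ¬T(v,v))
The quantifier ∃p sits under an odd number of negations (counting the antecedent side of each →), so it flips to ∀p.

universal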